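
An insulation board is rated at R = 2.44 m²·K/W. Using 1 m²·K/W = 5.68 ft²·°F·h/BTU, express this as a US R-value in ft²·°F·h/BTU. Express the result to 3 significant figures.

R_US = 2.44 × 5.68 = 13.86

13.9 ft²·°F·h/BTU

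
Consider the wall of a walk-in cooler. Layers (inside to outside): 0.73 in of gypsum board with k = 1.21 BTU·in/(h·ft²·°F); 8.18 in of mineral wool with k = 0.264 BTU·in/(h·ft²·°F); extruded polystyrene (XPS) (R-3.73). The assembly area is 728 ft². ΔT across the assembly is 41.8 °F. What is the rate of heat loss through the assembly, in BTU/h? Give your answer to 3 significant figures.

862 BTU/h

0.73/1.21 = 0.6033
8.18/0.264 = 30.98
R_total = 0.6033 + 30.98 + 3.73 = 35.32 ft²·°F·h/BTU
Q = A·ΔT/R = 728 × 41.8 / 35.32 = 861.6 BTU/h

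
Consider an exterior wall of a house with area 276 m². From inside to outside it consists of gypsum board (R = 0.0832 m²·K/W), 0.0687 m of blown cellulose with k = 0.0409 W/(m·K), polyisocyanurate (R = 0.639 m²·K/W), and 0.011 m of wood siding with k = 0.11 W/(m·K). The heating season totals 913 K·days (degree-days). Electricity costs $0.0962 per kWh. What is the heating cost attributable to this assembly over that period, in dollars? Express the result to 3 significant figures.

0.0687/0.0409 = 1.68
0.011/0.11 = 0.1
R_total = 0.0832 + 1.68 + 0.639 + 0.1 = 2.502 m²·K/W
E = A × HDD × 24 / R / 1000 = 276 × 913 × 24 / 2.502 / 1000 = 2417 kWh
Cost = 2417 × 0.0962 = $232.5

233 dollars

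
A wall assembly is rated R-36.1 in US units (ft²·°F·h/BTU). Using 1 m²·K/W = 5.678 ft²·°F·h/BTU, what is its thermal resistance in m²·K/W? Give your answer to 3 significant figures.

R_SI = 36.1/5.678 = 6.358

6.36 m²·K/W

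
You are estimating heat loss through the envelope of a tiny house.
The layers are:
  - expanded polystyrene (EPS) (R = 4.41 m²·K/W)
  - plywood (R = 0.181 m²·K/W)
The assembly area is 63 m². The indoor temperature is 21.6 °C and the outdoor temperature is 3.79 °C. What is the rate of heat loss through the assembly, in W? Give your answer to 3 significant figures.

R_total = 4.41 + 0.181 = 4.591 m²·K/W
Q = A·ΔT/R = 63 × (21.6 − 3.79) / 4.591 = 244.4 W

244 W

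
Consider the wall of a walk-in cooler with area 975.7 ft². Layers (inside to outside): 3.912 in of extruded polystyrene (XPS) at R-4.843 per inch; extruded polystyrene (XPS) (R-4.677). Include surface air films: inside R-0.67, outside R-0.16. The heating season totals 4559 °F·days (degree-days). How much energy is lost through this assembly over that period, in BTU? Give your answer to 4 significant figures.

4366000 BTU

3.912 × 4.843 = 18.946
R_total = 0.67 + 18.946 + 4.677 + 0.16 = 24.453 ft²·°F·h/BTU
E = A × HDD × 24 / R = 975.7 × 4559 × 24 / 24.453 = 4365800 BTU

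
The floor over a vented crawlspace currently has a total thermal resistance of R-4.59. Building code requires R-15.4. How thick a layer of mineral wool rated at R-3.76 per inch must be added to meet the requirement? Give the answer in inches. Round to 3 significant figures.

2.88 in

ΔR = 15.4 − 4.59 = 10.81 ft²·°F·h/BTU
L = ΔR / (R/in) = 10.81/3.76 = 2.875 in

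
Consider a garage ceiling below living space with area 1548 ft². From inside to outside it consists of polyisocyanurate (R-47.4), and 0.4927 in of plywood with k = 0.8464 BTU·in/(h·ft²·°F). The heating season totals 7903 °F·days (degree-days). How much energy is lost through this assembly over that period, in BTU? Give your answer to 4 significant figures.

0.4927/0.8464 = 0.58211
R_total = 47.4 + 0.58211 = 47.982 ft²·°F·h/BTU
E = A × HDD × 24 / R = 1548 × 7903 × 24 / 47.982 = 6119200 BTU

6119000 BTU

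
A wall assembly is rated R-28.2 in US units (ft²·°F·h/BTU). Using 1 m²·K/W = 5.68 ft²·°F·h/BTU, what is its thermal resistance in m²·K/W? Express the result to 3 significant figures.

R_SI = 28.2/5.68 = 4.965

4.96 m²·K/W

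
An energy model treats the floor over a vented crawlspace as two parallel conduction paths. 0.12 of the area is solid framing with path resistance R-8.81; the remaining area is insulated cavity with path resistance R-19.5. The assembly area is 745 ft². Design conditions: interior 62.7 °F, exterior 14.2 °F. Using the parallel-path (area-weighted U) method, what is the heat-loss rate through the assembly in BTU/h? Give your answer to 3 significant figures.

2120 BTU/h

U_eff = 0.88/19.5 + 0.12/8.81 = 0.04513 + 0.01362 = 0.05875
R_eff = 1/U_eff = 17.02 ft²·°F·h/BTU
Q = 745 × (62.7 − 14.2) / 17.02 = 2123 BTU/h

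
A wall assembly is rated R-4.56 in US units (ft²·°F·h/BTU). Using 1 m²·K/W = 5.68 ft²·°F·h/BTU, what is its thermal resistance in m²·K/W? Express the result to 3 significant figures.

R_SI = 4.56/5.68 = 0.8028

0.803 m²·K/W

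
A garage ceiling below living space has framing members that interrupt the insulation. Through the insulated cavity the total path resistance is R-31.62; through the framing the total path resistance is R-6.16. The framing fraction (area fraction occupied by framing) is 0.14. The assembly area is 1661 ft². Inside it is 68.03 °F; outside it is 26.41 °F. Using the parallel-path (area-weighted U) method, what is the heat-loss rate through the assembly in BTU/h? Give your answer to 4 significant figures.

U_eff = 0.86/31.62 + 0.14/6.16 = 0.027198 + 0.022727 = 0.049925
R_eff = 1/U_eff = 20.03 ft²·°F·h/BTU
Q = 1661 × (68.03 − 26.41) / 20.03 = 3451.4 BTU/h

3451 BTU/h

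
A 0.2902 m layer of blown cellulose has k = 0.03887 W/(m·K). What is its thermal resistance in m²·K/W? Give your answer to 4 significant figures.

7.466 m²·K/W

R = L/k = 0.2902/0.03887 = 7.4659 m²·K/W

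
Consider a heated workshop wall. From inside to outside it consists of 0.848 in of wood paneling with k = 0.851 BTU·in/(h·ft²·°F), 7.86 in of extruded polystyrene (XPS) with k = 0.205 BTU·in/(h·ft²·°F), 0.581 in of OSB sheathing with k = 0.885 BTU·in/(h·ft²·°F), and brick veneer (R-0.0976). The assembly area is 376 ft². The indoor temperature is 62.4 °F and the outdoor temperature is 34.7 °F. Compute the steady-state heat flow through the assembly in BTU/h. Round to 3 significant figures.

0.848/0.851 = 0.9965
7.86/0.205 = 38.34
0.581/0.885 = 0.6565
R_total = 0.9965 + 38.34 + 0.6565 + 0.0976 = 40.09 ft²·°F·h/BTU
Q = A·ΔT/R = 376 × (62.4 − 34.7) / 40.09 = 259.8 BTU/h

260 BTU/h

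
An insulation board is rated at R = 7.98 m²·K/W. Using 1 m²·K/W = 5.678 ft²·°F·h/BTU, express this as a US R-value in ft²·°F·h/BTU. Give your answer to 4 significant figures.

45.31 ft²·°F·h/BTU

R_US = 7.98 × 5.678 = 45.31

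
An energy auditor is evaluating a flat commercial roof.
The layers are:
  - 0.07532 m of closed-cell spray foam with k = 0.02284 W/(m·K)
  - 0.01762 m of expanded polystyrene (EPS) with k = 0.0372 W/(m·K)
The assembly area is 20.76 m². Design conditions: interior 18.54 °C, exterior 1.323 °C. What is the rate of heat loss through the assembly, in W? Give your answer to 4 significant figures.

0.07532/0.02284 = 3.2977
0.01762/0.0372 = 0.47366
R_total = 3.2977 + 0.47366 = 3.7714 m²·K/W
Q = A·ΔT/R = 20.76 × (18.54 − 1.323) / 3.7714 = 94.773 W

94.77 W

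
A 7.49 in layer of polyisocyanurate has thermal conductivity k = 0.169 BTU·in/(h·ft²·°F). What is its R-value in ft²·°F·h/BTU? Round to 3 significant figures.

44.3 ft²·°F·h/BTU

R = L/k = 7.49/0.169 = 44.32 ft²·°F·h/BTU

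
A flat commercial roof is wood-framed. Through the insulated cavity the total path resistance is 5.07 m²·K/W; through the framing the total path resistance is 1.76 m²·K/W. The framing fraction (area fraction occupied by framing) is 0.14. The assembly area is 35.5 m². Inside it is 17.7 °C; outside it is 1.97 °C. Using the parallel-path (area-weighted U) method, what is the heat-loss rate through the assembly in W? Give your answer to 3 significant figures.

U_eff = 0.86/5.07 + 0.14/1.76 = 0.1696 + 0.07955 = 0.2492
R_eff = 1/U_eff = 4.013 m²·K/W
Q = 35.5 × (17.7 − 1.97) / 4.013 = 139.1 W

139 W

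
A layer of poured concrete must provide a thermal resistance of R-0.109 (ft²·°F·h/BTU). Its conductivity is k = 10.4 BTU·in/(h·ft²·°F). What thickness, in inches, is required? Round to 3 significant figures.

L = R × k = 0.109 × 10.4 = 1.134 in

1.13 in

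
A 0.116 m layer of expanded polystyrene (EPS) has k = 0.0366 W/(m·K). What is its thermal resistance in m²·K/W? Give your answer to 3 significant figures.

3.17 m²·K/W

R = L/k = 0.116/0.0366 = 3.169 m²·K/W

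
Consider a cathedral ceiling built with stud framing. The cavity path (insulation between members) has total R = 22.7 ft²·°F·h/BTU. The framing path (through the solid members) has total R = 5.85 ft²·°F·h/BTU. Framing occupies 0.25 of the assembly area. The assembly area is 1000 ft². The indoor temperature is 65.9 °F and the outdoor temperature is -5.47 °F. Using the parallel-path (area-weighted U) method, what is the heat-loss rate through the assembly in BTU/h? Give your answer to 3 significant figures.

5410 BTU/h

U_eff = 0.75/22.7 + 0.25/5.85 = 0.03304 + 0.04274 = 0.07577
R_eff = 1/U_eff = 13.2 ft²·°F·h/BTU
Q = 1000 × (65.9 − (-5.47)) / 13.2 = 5408 BTU/h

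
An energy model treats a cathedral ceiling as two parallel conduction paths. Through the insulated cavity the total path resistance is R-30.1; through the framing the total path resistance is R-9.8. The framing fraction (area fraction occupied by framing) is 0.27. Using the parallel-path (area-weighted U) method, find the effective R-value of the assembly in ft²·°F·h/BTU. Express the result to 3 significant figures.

19.3 ft²·°F·h/BTU

U_eff = 0.73/30.1 + 0.27/9.8 = 0.02425 + 0.02755 = 0.0518
R_eff = 1/U_eff = 19.3 ft²·°F·h/BTU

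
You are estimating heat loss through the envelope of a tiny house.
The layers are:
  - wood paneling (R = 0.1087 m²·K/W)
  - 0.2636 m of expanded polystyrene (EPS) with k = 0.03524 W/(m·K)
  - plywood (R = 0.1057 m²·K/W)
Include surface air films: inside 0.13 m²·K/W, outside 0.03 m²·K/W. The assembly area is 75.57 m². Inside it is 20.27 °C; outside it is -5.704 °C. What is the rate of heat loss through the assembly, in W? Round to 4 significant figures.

249.9 W

0.2636/0.03524 = 7.4801
R_total = 0.13 + 0.1087 + 7.4801 + 0.1057 + 0.03 = 7.8545 m²·K/W
Q = A·ΔT/R = 75.57 × (20.27 − (-5.704)) / 7.8545 = 249.9 W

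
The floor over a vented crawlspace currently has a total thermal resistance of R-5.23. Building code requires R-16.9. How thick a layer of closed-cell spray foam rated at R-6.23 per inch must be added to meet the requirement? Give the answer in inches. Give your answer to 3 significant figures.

ΔR = 16.9 − 5.23 = 11.67 ft²·°F·h/BTU
L = ΔR / (R/in) = 11.67/6.23 = 1.873 in

1.87 in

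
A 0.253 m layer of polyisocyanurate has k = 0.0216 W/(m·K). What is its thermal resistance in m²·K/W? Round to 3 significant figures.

11.7 m²·K/W

R = L/k = 0.253/0.0216 = 11.71 m²·K/W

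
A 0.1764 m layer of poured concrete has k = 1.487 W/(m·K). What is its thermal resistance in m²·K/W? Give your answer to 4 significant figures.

R = L/k = 0.1764/1.487 = 0.11863 m²·K/W

0.1186 m²·K/W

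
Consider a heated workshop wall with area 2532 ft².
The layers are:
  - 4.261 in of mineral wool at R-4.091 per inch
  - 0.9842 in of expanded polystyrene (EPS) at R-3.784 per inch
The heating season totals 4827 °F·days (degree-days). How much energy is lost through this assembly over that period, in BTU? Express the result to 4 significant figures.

4.261 × 4.091 = 17.432
0.9842 × 3.784 = 3.7242
R_total = 17.432 + 3.7242 = 21.156 ft²·°F·h/BTU
E = A × HDD × 24 / R = 2532 × 4827 × 24 / 21.156 = 13865000 BTU

13860000 BTU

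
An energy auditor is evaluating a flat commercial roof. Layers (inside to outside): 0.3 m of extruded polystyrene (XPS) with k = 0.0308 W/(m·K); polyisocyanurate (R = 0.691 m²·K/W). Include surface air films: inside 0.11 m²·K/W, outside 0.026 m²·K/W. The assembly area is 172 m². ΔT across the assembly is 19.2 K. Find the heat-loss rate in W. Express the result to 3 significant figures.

313 W

0.3/0.0308 = 9.74
R_total = 0.11 + 9.74 + 0.691 + 0.026 = 10.57 m²·K/W
Q = A·ΔT/R = 172 × 19.2 / 10.57 = 312.5 W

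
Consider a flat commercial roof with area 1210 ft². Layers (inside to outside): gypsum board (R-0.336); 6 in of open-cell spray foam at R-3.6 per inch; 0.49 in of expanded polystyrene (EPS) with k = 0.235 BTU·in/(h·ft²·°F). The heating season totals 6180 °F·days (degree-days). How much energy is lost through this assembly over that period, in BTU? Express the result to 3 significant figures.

6 × 3.6 = 21.6
0.49/0.235 = 2.085
R_total = 0.336 + 21.6 + 2.085 = 24.02 ft²·°F·h/BTU
E = A × HDD × 24 / R = 1210 × 6180 × 24 / 24.02 = 7471000 BTU

7470000 BTU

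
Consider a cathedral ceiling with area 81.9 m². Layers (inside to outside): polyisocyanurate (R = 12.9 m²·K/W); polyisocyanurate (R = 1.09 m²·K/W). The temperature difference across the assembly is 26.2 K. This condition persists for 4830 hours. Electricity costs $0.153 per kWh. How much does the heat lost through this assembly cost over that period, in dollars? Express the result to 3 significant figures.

R_total = 12.9 + 1.09 = 13.99 m²·K/W
Q = 81.9 × 26.2 / 13.99 = 153.4 W
E = 153.4 W × 4830 h / 1000 = 740.8 kWh
Cost = 740.8 × 0.153 = $113.3

113 dollars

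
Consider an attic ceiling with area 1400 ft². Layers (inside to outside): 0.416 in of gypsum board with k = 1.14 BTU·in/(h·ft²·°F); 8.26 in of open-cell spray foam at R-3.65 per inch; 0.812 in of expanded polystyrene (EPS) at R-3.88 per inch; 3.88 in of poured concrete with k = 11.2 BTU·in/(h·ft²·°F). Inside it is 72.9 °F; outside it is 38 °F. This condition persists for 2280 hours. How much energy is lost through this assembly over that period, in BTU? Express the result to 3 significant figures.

0.416/1.14 = 0.3649
8.26 × 3.65 = 30.15
0.812 × 3.88 = 3.151
3.88/11.2 = 0.3464
R_total = 0.3649 + 30.15 + 3.151 + 0.3464 = 34.01 ft²·°F·h/BTU
Q = 1400 × (72.9 − 38) / 34.01 = 1437 BTU/h
E = 1437 × 2280 = 3275000 BTU

3280000 BTU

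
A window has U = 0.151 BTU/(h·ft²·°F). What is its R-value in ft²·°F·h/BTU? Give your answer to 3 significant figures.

R = 1/U = 1/0.151 = 6.623

6.62 ft²·°F·h/BTU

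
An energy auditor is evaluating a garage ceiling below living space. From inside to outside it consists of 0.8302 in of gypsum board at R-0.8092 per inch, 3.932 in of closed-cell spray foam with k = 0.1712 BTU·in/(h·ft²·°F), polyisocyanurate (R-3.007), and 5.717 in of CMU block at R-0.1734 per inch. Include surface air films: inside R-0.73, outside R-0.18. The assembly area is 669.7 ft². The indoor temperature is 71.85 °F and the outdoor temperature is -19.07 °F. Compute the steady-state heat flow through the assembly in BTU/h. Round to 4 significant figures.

0.8302 × 0.8092 = 0.6718
3.932/0.1712 = 22.967
5.717 × 0.1734 = 0.99133
R_total = 0.73 + 0.6718 + 22.967 + 3.007 + 0.99133 + 0.18 = 28.547 ft²·°F·h/BTU
Q = A·ΔT/R = 669.7 × (71.85 − (-19.07)) / 28.547 = 2132.9 BTU/h

2133 BTU/h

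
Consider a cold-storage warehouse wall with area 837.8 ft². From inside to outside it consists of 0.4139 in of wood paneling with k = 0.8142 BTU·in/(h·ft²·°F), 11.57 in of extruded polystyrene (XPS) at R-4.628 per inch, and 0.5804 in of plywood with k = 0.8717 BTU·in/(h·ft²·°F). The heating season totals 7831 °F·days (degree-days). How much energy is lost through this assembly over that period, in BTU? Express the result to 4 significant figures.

0.4139/0.8142 = 0.50835
11.57 × 4.628 = 53.546
0.5804/0.8717 = 0.66583
R_total = 0.50835 + 53.546 + 0.66583 = 54.72 ft²·°F·h/BTU
E = A × HDD × 24 / R = 837.8 × 7831 × 24 / 54.72 = 2877500 BTU

2878000 BTU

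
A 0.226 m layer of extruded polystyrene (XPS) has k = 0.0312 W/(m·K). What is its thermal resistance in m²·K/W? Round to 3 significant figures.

7.24 m²·K/W

R = L/k = 0.226/0.0312 = 7.244 m²·K/W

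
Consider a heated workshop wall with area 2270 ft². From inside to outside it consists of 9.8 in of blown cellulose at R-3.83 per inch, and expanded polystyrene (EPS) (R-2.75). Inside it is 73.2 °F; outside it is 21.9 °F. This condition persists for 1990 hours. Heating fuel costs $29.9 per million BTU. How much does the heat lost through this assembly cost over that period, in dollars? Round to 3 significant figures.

9.8 × 3.83 = 37.53
R_total = 37.53 + 2.75 = 40.28 ft²·°F·h/BTU
Q = 2270 × (73.2 − 21.9) / 40.28 = 2891 BTU/h
E = 2891 × 1990 = 5753000 BTU
Cost = 5753000/10⁶ × 29.9 = $172

172 dollars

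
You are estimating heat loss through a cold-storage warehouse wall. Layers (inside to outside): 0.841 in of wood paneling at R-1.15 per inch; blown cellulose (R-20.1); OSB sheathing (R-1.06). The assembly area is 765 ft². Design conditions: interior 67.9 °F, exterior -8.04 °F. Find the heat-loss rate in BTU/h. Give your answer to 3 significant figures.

0.841 × 1.15 = 0.9671
R_total = 0.9671 + 20.1 + 1.06 = 22.13 ft²·°F·h/BTU
Q = A·ΔT/R = 765 × (67.9 − (-8.04)) / 22.13 = 2625 BTU/h

2630 BTU/h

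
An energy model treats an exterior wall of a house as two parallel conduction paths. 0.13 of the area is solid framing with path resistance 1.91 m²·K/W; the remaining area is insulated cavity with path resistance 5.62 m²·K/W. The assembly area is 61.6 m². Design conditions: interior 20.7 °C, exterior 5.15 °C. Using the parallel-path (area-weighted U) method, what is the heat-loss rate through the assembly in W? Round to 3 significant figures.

213 W

U_eff = 0.87/5.62 + 0.13/1.91 = 0.1548 + 0.06806 = 0.2229
R_eff = 1/U_eff = 4.487 m²·K/W
Q = 61.6 × (20.7 − 5.15) / 4.487 = 213.5 W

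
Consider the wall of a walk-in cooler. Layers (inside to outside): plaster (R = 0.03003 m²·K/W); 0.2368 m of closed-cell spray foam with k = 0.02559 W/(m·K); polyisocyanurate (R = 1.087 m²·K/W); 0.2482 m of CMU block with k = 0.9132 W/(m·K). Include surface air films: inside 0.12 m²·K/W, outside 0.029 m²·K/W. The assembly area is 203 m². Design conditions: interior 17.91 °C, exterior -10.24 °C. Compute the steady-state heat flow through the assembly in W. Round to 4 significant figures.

0.2368/0.02559 = 9.2536
0.2482/0.9132 = 0.27179
R_total = 0.12 + 0.03003 + 9.2536 + 1.087 + 0.27179 + 0.029 = 10.791 m²·K/W
Q = A·ΔT/R = 203 × (17.91 − (-10.24)) / 10.791 = 529.54 W

529.5 W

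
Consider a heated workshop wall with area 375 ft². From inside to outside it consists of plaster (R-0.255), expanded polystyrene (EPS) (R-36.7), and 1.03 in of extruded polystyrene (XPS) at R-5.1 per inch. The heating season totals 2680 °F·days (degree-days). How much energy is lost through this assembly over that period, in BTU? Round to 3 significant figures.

1.03 × 5.1 = 5.253
R_total = 0.255 + 36.7 + 5.253 = 42.21 ft²·°F·h/BTU
E = A × HDD × 24 / R = 375 × 2680 × 24 / 42.21 = 571500 BTU

571000 BTU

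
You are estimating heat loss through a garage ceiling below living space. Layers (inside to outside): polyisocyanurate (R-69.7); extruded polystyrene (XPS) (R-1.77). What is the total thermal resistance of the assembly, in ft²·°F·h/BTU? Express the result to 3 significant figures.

71.5 ft²·°F·h/BTU

R_total = 69.7 + 1.77 = 71.47 ft²·°F·h/BTU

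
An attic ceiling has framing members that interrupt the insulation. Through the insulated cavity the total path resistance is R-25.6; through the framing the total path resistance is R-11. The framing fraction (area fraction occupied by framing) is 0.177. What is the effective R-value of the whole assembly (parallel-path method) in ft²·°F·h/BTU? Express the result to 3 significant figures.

U_eff = 0.823/25.6 + 0.177/11 = 0.03215 + 0.01609 = 0.04824
R_eff = 1/U_eff = 20.73 ft²·°F·h/BTU

20.7 ft²·°F·h/BTU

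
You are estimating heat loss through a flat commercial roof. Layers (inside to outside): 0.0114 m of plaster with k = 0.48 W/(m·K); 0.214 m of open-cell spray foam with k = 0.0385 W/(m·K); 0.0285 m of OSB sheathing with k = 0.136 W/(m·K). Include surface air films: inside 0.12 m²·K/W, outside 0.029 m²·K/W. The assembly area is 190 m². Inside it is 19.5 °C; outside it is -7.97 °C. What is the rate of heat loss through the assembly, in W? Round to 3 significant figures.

0.0114/0.48 = 0.02375
0.214/0.0385 = 5.558
0.0285/0.136 = 0.2096
R_total = 0.12 + 0.02375 + 5.558 + 0.2096 + 0.029 = 5.941 m²·K/W
Q = A·ΔT/R = 190 × (19.5 − (-7.97)) / 5.941 = 878.6 W

879 W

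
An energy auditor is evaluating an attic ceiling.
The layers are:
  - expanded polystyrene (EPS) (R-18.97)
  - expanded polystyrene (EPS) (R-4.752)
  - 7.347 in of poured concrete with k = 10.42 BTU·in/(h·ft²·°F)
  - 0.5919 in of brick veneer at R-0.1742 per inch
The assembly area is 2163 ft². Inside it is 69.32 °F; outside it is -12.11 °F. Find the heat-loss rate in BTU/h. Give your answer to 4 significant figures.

7.347/10.42 = 0.70509
0.5919 × 0.1742 = 0.10311
R_total = 18.97 + 4.752 + 0.70509 + 0.10311 = 24.53 ft²·°F·h/BTU
Q = A·ΔT/R = 2163 × (69.32 − (-12.11)) / 24.53 = 7180.3 BTU/h

7180 BTU/h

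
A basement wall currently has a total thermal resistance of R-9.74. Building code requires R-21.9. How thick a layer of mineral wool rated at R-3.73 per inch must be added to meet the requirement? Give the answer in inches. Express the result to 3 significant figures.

ΔR = 21.9 − 9.74 = 12.16 ft²·°F·h/BTU
L = ΔR / (R/in) = 12.16/3.73 = 3.26 in

3.26 in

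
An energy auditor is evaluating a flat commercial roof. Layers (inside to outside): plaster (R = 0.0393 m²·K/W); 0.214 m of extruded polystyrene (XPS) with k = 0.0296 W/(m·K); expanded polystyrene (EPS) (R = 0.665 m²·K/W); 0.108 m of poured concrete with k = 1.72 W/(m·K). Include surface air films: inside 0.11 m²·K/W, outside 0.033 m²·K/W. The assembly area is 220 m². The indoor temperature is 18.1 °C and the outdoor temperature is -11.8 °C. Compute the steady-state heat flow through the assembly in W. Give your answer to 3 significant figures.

808 W

0.214/0.0296 = 7.23
0.108/1.72 = 0.06279
R_total = 0.11 + 0.0393 + 7.23 + 0.665 + 0.06279 + 0.033 = 8.14 m²·K/W
Q = A·ΔT/R = 220 × (18.1 − (-11.8)) / 8.14 = 808.1 W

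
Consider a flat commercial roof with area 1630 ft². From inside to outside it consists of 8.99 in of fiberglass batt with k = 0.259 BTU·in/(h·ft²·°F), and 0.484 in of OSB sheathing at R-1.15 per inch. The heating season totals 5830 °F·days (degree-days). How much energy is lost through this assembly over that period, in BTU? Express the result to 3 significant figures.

6470000 BTU

8.99/0.259 = 34.71
0.484 × 1.15 = 0.5566
R_total = 34.71 + 0.5566 = 35.27 ft²·°F·h/BTU
E = A × HDD × 24 / R = 1630 × 5830 × 24 / 35.27 = 6467000 BTU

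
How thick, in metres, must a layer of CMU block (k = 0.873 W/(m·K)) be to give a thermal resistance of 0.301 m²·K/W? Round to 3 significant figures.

L = R·k = 0.301 × 0.873 = 0.2628 m

0.263 m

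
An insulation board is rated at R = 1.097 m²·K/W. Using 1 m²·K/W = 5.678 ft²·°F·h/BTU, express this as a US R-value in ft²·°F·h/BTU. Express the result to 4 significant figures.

R_US = 1.097 × 5.678 = 6.2288

6.229 ft²·°F·h/BTU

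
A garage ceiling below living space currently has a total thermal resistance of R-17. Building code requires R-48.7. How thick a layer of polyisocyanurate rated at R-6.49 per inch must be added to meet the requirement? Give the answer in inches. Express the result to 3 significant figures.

ΔR = 48.7 − 17 = 31.7 ft²·°F·h/BTU
L = ΔR / (R/in) = 31.7/6.49 = 4.884 in

4.88 in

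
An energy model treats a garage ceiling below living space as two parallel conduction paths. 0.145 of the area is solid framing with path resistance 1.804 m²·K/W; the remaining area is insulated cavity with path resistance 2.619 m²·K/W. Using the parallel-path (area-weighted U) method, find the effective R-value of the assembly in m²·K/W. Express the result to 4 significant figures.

2.458 m²·K/W

U_eff = 0.855/2.619 + 0.145/1.804 = 0.32646 + 0.080377 = 0.40684
R_eff = 1/U_eff = 2.458 m²·K/W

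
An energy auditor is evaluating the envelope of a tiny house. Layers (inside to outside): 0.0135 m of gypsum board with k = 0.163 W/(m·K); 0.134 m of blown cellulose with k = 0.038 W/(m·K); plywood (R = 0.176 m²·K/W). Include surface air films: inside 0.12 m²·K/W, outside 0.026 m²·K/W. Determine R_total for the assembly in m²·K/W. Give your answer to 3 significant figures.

0.0135/0.163 = 0.08282
0.134/0.038 = 3.526
R_total = 0.12 + 0.08282 + 3.526 + 0.176 + 0.026 = 3.931 m²·K/W

3.93 m²·K/W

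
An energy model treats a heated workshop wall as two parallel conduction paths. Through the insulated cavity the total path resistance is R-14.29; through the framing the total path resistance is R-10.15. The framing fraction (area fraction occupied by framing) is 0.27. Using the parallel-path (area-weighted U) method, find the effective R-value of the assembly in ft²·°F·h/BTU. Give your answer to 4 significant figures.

U_eff = 0.73/14.29 + 0.27/10.15 = 0.051085 + 0.026601 = 0.077686
R_eff = 1/U_eff = 12.872 ft²·°F·h/BTU

12.87 ft²·°F·h/BTU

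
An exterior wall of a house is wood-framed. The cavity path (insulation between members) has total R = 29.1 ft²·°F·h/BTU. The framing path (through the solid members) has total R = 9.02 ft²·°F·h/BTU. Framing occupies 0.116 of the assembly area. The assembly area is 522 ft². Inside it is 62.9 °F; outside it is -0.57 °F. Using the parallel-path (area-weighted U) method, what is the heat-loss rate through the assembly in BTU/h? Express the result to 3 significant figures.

U_eff = 0.884/29.1 + 0.116/9.02 = 0.03038 + 0.01286 = 0.04324
R_eff = 1/U_eff = 23.13 ft²·°F·h/BTU
Q = 522 × (62.9 − (-0.57)) / 23.13 = 1433 BTU/h

1430 BTU/h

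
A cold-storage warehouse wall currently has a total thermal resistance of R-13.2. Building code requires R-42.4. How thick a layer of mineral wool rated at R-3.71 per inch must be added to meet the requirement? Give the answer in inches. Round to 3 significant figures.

ΔR = 42.4 − 13.2 = 29.2 ft²·°F·h/BTU
L = ΔR / (R/in) = 29.2/3.71 = 7.871 in

7.87 in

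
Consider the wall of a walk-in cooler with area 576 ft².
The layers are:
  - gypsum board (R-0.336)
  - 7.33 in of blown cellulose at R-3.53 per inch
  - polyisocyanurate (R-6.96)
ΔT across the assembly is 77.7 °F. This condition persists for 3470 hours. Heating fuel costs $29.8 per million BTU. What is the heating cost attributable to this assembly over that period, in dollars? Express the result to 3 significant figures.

140 dollars

7.33 × 3.53 = 25.87
R_total = 0.336 + 25.87 + 6.96 = 33.17 ft²·°F·h/BTU
Q = 576 × 77.7 / 33.17 = 1349 BTU/h
E = 1349 × 3470 = 4682000 BTU
Cost = 4682000/10⁶ × 29.8 = $139.5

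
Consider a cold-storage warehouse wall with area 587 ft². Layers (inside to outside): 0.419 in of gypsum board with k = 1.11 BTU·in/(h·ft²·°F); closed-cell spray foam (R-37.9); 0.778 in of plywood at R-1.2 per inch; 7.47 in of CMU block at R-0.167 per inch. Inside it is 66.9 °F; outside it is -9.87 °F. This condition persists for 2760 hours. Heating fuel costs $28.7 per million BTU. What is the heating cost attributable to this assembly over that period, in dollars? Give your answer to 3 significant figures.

88.2 dollars

0.419/1.11 = 0.3775
0.778 × 1.2 = 0.9336
7.47 × 0.167 = 1.247
R_total = 0.3775 + 37.9 + 0.9336 + 1.247 = 40.46 ft²·°F·h/BTU
Q = 587 × (66.9 − (-9.87)) / 40.46 = 1114 BTU/h
E = 1114 × 2760 = 3074000 BTU
Cost = 3074000/10⁶ × 28.7 = $88.23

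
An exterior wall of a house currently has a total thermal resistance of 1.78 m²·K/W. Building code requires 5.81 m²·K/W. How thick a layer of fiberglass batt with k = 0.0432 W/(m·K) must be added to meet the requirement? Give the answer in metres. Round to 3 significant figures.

ΔR = 5.81 − 1.78 = 4.03 m²·K/W
L = ΔR × k = 4.03 × 0.0432 = 0.1741 m

0.174 m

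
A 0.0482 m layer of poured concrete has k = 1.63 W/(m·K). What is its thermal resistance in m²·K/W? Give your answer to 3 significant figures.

0.0296 m²·K/W

R = L/k = 0.0482/1.63 = 0.02957 m²·K/W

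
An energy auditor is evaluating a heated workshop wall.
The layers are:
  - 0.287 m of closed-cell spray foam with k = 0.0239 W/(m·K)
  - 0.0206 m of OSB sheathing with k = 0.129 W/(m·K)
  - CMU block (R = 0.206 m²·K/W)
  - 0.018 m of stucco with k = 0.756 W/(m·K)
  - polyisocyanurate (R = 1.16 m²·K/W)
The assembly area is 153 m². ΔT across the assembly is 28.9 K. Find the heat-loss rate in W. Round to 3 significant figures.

326 W

0.287/0.0239 = 12.01
0.0206/0.129 = 0.1597
0.018/0.756 = 0.02381
R_total = 12.01 + 0.1597 + 0.206 + 0.02381 + 1.16 = 13.56 m²·K/W
Q = A·ΔT/R = 153 × 28.9 / 13.56 = 326.1 W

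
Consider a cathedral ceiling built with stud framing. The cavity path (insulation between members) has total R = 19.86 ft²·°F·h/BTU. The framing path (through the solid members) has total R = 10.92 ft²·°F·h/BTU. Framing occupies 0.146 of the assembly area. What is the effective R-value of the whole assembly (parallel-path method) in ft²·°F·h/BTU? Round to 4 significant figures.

17.74 ft²·°F·h/BTU

U_eff = 0.854/19.86 + 0.146/10.92 = 0.043001 + 0.01337 = 0.056371
R_eff = 1/U_eff = 17.74 ft²·°F·h/BTU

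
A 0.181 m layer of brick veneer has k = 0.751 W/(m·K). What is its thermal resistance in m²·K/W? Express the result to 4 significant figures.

0.2410 m²·K/W

R = L/k = 0.181/0.751 = 0.24101 m²·K/W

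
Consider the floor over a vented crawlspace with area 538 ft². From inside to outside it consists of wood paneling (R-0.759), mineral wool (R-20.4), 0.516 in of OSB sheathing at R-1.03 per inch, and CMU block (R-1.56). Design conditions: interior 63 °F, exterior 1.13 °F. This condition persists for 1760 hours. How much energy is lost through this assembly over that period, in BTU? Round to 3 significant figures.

0.516 × 1.03 = 0.5315
R_total = 0.759 + 20.4 + 0.5315 + 1.56 = 23.25 ft²·°F·h/BTU
Q = 538 × (63 − 1.13) / 23.25 = 1432 BTU/h
E = 1432 × 1760 = 2520000 BTU

2520000 BTU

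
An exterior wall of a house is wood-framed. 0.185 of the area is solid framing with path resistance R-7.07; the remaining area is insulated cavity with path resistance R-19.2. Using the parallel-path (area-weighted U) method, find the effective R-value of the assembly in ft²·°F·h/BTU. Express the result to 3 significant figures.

U_eff = 0.815/19.2 + 0.185/7.07 = 0.04245 + 0.02617 = 0.06861
R_eff = 1/U_eff = 14.57 ft²·°F·h/BTU

14.6 ft²·°F·h/BTU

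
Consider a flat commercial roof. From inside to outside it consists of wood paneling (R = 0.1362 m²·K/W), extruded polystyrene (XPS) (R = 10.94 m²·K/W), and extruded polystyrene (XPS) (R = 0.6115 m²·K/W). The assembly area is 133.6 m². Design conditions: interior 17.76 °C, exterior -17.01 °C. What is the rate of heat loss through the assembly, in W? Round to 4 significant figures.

R_total = 0.1362 + 10.94 + 0.6115 = 11.688 m²·K/W
Q = A·ΔT/R = 133.6 × (17.76 − (-17.01)) / 11.688 = 397.45 W

397.4 W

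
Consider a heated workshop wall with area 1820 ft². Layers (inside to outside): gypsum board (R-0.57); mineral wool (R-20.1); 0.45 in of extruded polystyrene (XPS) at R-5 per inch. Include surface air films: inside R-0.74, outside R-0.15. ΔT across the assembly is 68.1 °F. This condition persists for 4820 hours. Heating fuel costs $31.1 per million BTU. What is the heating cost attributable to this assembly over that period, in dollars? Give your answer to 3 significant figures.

780 dollars

0.45 × 5 = 2.25
R_total = 0.74 + 0.57 + 20.1 + 2.25 + 0.15 = 23.81 ft²·°F·h/BTU
Q = 1820 × 68.1 / 23.81 = 5205 BTU/h
E = 5205 × 4820 = 25090000 BTU
Cost = 25090000/10⁶ × 31.1 = $780.3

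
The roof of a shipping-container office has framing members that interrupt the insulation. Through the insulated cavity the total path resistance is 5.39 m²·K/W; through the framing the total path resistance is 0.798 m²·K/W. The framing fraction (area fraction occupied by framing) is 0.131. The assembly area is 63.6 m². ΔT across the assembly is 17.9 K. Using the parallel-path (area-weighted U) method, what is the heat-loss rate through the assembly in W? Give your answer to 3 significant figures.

U_eff = 0.869/5.39 + 0.131/0.798 = 0.1612 + 0.1642 = 0.3254
R_eff = 1/U_eff = 3.073 m²·K/W
Q = 63.6 × 17.9 / 3.073 = 370.4 W

370 W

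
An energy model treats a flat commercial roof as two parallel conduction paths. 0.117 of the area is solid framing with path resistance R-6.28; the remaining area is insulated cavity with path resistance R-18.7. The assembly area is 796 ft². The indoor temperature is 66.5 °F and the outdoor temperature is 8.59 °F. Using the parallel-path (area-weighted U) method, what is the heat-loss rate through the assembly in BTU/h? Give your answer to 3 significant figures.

3040 BTU/h

U_eff = 0.883/18.7 + 0.117/6.28 = 0.04722 + 0.01863 = 0.06585
R_eff = 1/U_eff = 15.19 ft²·°F·h/BTU
Q = 796 × (66.5 − 8.59) / 15.19 = 3035 BTU/h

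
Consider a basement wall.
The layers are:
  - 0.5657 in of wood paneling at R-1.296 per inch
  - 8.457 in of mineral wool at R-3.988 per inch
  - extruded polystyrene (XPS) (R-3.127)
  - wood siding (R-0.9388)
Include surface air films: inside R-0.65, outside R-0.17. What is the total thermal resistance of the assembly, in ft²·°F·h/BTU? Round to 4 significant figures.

39.35 ft²·°F·h/BTU

0.5657 × 1.296 = 0.73315
8.457 × 3.988 = 33.727
R_total = 0.65 + 0.73315 + 33.727 + 3.127 + 0.9388 + 0.17 = 39.345 ft²·°F·h/BTU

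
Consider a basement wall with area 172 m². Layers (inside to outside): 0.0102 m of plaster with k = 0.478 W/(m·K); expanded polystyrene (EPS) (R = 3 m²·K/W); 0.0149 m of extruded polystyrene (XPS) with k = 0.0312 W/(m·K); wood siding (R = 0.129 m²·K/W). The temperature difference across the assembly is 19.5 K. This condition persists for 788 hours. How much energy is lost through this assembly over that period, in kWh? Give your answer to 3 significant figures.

0.0102/0.478 = 0.02134
0.0149/0.0312 = 0.4776
R_total = 0.02134 + 3 + 0.4776 + 0.129 = 3.628 m²·K/W
Q = 172 × 19.5 / 3.628 = 924.5 W
E = 924.5 W × 788 h / 1000 = 728.5 kWh

729 kWh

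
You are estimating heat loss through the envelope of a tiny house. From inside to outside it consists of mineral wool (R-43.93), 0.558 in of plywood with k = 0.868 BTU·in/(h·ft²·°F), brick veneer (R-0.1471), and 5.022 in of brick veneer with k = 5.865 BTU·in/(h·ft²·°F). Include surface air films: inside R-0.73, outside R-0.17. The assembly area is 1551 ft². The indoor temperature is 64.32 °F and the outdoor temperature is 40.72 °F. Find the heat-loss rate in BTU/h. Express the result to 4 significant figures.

787.6 BTU/h

0.558/0.868 = 0.64286
5.022/5.865 = 0.85627
R_total = 0.73 + 43.93 + 0.64286 + 0.1471 + 0.85627 + 0.17 = 46.476 ft²·°F·h/BTU
Q = A·ΔT/R = 1551 × (64.32 − 40.72) / 46.476 = 787.58 BTU/h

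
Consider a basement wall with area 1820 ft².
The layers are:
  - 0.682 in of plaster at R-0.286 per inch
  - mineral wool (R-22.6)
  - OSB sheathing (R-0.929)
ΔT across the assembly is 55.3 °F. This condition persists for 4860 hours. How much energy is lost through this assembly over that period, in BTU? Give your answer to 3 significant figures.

0.682 × 0.286 = 0.1951
R_total = 0.1951 + 22.6 + 0.929 = 23.72 ft²·°F·h/BTU
Q = 1820 × 55.3 / 23.72 = 4242 BTU/h
E = 4242 × 4860 = 20620000 BTU

20600000 BTU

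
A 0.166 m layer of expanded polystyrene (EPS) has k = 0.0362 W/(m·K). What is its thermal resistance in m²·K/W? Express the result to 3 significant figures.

R = L/k = 0.166/0.0362 = 4.586 m²·K/W

4.59 m²·K/W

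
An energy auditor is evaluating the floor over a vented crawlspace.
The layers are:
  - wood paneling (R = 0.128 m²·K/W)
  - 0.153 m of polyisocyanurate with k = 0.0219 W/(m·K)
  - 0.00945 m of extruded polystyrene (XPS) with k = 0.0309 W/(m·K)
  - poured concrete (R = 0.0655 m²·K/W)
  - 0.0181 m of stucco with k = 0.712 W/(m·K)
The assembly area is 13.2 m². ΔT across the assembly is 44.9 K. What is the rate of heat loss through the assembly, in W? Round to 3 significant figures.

0.153/0.0219 = 6.986
0.00945/0.0309 = 0.3058
0.0181/0.712 = 0.02542
R_total = 0.128 + 6.986 + 0.3058 + 0.0655 + 0.02542 = 7.511 m²·K/W
Q = A·ΔT/R = 13.2 × 44.9 / 7.511 = 78.91 W

78.9 W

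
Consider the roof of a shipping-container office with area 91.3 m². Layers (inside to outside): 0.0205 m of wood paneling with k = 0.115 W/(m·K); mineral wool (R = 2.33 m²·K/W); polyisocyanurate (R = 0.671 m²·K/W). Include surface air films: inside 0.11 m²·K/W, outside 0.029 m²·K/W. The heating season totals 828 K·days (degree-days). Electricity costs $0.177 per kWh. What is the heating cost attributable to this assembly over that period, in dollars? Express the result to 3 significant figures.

0.0205/0.115 = 0.1783
R_total = 0.11 + 0.1783 + 2.33 + 0.671 + 0.029 = 3.318 m²·K/W
E = A × HDD × 24 / R / 1000 = 91.3 × 828 × 24 / 3.318 / 1000 = 546.8 kWh
Cost = 546.8 × 0.177 = $96.78

96.8 dollars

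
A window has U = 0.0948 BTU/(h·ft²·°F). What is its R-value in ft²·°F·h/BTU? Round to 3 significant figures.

R = 1/U = 1/0.0948 = 10.55

10.5 ft²·°F·h/BTU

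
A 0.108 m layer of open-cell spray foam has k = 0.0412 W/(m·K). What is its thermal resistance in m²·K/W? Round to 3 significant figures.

2.62 m²·K/W

R = L/k = 0.108/0.0412 = 2.621 m²·K/W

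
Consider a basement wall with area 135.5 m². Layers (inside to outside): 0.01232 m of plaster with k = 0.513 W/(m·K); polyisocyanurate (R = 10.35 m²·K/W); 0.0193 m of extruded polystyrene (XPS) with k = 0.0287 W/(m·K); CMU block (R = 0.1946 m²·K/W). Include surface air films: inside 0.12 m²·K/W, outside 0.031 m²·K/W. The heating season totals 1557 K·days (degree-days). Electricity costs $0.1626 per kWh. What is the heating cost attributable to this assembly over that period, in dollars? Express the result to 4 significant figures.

0.01232/0.513 = 0.024016
0.0193/0.0287 = 0.67247
R_total = 0.12 + 0.024016 + 10.35 + 0.67247 + 0.1946 + 0.031 = 11.392 m²·K/W
E = A × HDD × 24 / R / 1000 = 135.5 × 1557 × 24 / 11.392 / 1000 = 444.46 kWh
Cost = 444.46 × 0.1626 = $72.27

72.27 dollars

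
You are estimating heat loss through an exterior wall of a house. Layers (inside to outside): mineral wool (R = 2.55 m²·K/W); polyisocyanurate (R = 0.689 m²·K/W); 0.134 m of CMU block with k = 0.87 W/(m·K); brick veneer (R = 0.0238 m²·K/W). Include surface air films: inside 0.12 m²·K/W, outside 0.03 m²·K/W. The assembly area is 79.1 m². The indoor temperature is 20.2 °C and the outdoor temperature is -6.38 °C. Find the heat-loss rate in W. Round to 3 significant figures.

589 W

0.134/0.87 = 0.154
R_total = 0.12 + 2.55 + 0.689 + 0.154 + 0.0238 + 0.03 = 3.567 m²·K/W
Q = A·ΔT/R = 79.1 × (20.2 − (-6.38)) / 3.567 = 589.5 W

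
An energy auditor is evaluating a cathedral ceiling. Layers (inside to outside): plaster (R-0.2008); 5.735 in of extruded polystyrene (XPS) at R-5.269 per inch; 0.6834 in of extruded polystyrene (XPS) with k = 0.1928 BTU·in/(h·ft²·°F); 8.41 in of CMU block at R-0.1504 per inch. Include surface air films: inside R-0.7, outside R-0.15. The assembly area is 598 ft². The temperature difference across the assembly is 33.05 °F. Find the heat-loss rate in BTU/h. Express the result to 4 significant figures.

547.8 BTU/h

5.735 × 5.269 = 30.218
0.6834/0.1928 = 3.5446
8.41 × 0.1504 = 1.2649
R_total = 0.7 + 0.2008 + 30.218 + 3.5446 + 1.2649 + 0.15 = 36.078 ft²·°F·h/BTU
Q = A·ΔT/R = 598 × 33.05 / 36.078 = 547.81 BTU/h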